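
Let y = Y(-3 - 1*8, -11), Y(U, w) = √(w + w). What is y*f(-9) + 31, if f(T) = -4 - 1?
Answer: 31 - 5*I*√22 ≈ 31.0 - 23.452*I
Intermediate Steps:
f(T) = -5
Y(U, w) = √2*√w (Y(U, w) = √(2*w) = √2*√w)
y = I*√22 (y = √2*√(-11) = √2*(I*√11) = I*√22 ≈ 4.6904*I)
y*f(-9) + 31 = (I*√22)*(-5) + 31 = -5*I*√22 + 31 = 31 - 5*I*√22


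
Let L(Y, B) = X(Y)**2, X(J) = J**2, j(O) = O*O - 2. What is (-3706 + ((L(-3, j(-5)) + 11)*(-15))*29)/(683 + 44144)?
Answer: -43726/44827 ≈ -0.97544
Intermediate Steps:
j(O) = -2 + O**2 (j(O) = O**2 - 2 = -2 + O**2)
L(Y, B) = Y**4 (L(Y, B) = (Y**2)**2 = Y**4)
(-3706 + ((L(-3, j(-5)) + 11)*(-15))*29)/(683 + 44144) = (-3706 + (((-3)**4 + 11)*(-15))*29)/(683 + 44144) = (-3706 + ((81 + 11)*(-15))*29)/44827 = (-3706 + (92*(-15))*29)*(1/44827) = (-3706 - 1380*29)*(1/44827) = (-3706 - 40020)*(1/44827) = -43726*1/44827 = -43726/44827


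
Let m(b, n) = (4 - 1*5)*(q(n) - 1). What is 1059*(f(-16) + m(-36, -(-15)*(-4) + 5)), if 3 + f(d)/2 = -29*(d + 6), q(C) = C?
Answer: 667170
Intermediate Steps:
f(d) = -354 - 58*d (f(d) = -6 + 2*(-29*(d + 6)) = -6 + 2*(-29*(6 + d)) = -6 + 2*(-174 - 29*d) = -6 + (-348 - 58*d) = -354 - 58*d)
m(b, n) = 1 - n (m(b, n) = (4 - 1*5)*(n - 1) = (4 - 5)*(-1 + n) = -(-1 + n) = 1 - n)
1059*(f(-16) + m(-36, -(-15)*(-4) + 5)) = 1059*((-354 - 58*(-16)) + (1 - (-(-15)*(-4) + 5))) = 1059*((-354 + 928) + (1 - (-3*20 + 5))) = 1059*(574 + (1 - (-60 + 5))) = 1059*(574 + (1 - 1*(-55))) = 1059*(574 + (1 + 55)) = 1059*(574 + 56) = 1059*630 = 667170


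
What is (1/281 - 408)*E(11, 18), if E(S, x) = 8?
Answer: -917176/281 ≈ -3264.0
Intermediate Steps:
(1/281 - 408)*E(11, 18) = (1/281 - 408)*8 = -114647/281*8 = -917176/281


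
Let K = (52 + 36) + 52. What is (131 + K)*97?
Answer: 26287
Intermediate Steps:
K = 140 (K = 88 + 52 = 140)
(131 + K)*97 = (131 + 140)*97 = 271*97 = 26287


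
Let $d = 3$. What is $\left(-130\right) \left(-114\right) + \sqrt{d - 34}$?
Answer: $14820 + i \sqrt{31} \approx 14820.0 + 5.5678 i$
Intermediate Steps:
$\left(-130\right) \left(-114\right) + \sqrt{d - 34} = \left(-130\right) \left(-114\right) + \sqrt{3 - 34} = 14820 + \sqrt{-31} = 14820 + i \sqrt{31}$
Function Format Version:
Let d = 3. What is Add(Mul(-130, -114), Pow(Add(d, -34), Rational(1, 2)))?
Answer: Add(14820, Mul(I, Pow(31, Rational(1, 2)))) ≈ Add(14820., Mul(5.5678, I))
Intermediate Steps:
Add(Mul(-130, -114), Pow(Add(d, -34), Rational(1, 2))) = Add(Mul(-130, -114), Pow(Add(3, -34), Rational(1, 2))) = Add(14820, Pow(-31, Rational(1, 2))) = Add(14820, Mul(I, Pow(31, Rational(1, 2))))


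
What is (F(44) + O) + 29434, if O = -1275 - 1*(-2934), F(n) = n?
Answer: 31137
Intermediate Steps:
O = 1659 (O = -1275 + 2934 = 1659)
(F(44) + O) + 29434 = (44 + 1659) + 29434 = 1703 + 29434 = 31137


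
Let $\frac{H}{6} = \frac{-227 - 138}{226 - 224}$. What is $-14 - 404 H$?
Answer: $442366$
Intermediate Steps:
$H = -1095$ ($H = 6 \frac{-227 - 138}{226 - 224} = 6 \left(- \frac{365}{2}\right) = -1095$)
$-14 - 404 H = -14 - -442380 = -14 + 442380 = 442366$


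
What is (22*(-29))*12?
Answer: -7656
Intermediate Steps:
(22*(-29))*12 = -638*12 = -7656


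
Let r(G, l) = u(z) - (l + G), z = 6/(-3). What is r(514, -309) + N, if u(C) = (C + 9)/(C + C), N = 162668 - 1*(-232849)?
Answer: 1581241/4 ≈ 3.9531e+5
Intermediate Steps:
z = -2 (z = 6*(-⅓) = -2)
N = 395517 (N = 162668 + 232849 = 395517)
u(C) = (9 + C)/(2*C) (u(C) = (9 + C)/((2*C)) = (9 + C)*(1/(2*C)) = (9 + C)/(2*C))
r(G, l) = -7/4 - G - l (r(G, l) = (½)*(9 - 2)/(-2) - (l + G) = (½)*(-½)*7 - (G + l) = -7/4 + (-G - l) = -7/4 - G - l)
r(514, -309) + N = (-7/4 - 1*514 - 1*(-309)) + 395517 = (-7/4 - 514 + 309) + 395517 = -827/4 + 395517 = 1581241/4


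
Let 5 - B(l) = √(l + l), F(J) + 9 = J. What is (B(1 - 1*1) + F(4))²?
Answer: 0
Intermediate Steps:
F(J) = -9 + J
B(l) = 5 - √2*√l (B(l) = 5 - √(l + l) = 5 - √(2*l) = 5 - √2*√l)
(B(1 - 1*1) + F(4))² = ((5 - √2*√(1 - 1*1)) + (-9 + 4))² = ((5 - √2*√(1 - 1)) - 5)² = ((5 - √2*√0) - 5)² = ((5 - 1*√2*0) - 5)² = ((5 + 0) - 5)² = (5 - 5)² = 0² = 0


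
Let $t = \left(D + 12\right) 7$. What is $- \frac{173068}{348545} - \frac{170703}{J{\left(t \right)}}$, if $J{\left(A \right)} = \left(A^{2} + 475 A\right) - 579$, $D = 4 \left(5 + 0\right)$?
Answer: $- \frac{9610640659}{6041330485} \approx -1.5908$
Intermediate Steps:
$D = 20$ ($D = 4 \cdot 5 = 20$)
$t = 224$ ($t = \left(20 + 12\right) 7 = 32 \cdot 7 = 224$)
$J{\left(A \right)} = -579 + A^{2} + 475 A$
$- \frac{173068}{348545} - \frac{170703}{J{\left(t \right)}} = - \frac{173068}{348545} - \frac{170703}{-579 + 224^{2} + 475 \cdot 224} = \left(-173068\right) \frac{1}{348545} - \frac{170703}{-579 + 50176 + 106400} = - \frac{173068}{348545} - \frac{170703}{155997} = - \frac{173068}{348545} - \frac{18967}{17333} = - \frac{9610640659}{6041330485}$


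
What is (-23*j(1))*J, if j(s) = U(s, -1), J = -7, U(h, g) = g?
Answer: -161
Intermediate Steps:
j(s) = -1
(-23*j(1))*J = -23*(-1)*(-7) = 23*(-7) = -161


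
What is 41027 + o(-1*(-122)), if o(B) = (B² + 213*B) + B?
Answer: 82019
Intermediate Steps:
o(B) = B² + 214*B
41027 + o(-1*(-122)) = 41027 + (-1*(-122))*(214 - 1*(-122)) = 41027 + 122*(214 + 122) = 41027 + 122*336 = 41027 + 40992 = 82019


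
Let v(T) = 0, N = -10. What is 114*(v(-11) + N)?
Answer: -1140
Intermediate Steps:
114*(v(-11) + N) = 114*(0 - 10) = 114*(-10) = -1140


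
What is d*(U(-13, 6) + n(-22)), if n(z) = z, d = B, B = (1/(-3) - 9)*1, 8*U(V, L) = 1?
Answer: 1225/6 ≈ 204.17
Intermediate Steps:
U(V, L) = ⅛ (U(V, L) = (⅛)*1 = ⅛)
B = -28/3 (B = (-⅓ - 9)*1 = -28/3*1 = -28/3 ≈ -9.3333)
d = -28/3 ≈ -9.3333
d*(U(-13, 6) + n(-22)) = -28*(⅛ - 22)/3 = -28/3*(-175/8) = 1225/6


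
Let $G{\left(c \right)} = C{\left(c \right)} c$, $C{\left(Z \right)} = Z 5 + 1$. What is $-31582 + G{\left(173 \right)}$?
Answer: $118236$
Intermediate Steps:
$C{\left(Z \right)} = 1 + 5 Z$ ($C{\left(Z \right)} = 5 Z + 1 = 1 + 5 Z$)
$G{\left(c \right)} = c \left(1 + 5 c\right)$ ($G{\left(c \right)} = \left(1 + 5 c\right) c = c \left(1 + 5 c\right)$)
$-31582 + G{\left(173 \right)} = -31582 + 173 \left(1 + 5 \cdot 173\right) = -31582 + 173 \left(1 + 865\right) = -31582 + 173 \cdot 866 = -31582 + 149818 = 118236$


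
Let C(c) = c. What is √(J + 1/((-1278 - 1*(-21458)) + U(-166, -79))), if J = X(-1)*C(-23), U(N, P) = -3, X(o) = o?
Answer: 2*√2340895186/20177 ≈ 4.7958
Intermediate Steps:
J = 23 (J = -1*(-23) = 23)
√(J + 1/((-1278 - 1*(-21458)) + U(-166, -79))) = √(23 + 1/((-1278 - 1*(-21458)) - 3)) = √(23 + 1/((-1278 + 21458) - 3)) = √(23 + 1/(20180 - 3)) = √(23 + 1/20177) = √(464072/20177) = 2*√2340895186/20177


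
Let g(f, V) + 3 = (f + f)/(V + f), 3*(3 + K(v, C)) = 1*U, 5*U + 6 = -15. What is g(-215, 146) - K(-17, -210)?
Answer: 2633/345 ≈ 7.6319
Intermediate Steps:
U = -21/5 (U = -6/5 + (1/5)*(-15) = -6/5 - 3 = -21/5 ≈ -4.2000)
K(v, C) = -22/5 (K(v, C) = -3 + (1*(-21/5))/3 = -3 + (1/3)*(-21/5) = -3 - 7/5 = -22/5)
g(f, V) = -3 + 2*f/(V + f) (g(f, V) = -3 + (f + f)/(V + f) = -3 + (2*f)/(V + f) = -3 + 2*f/(V + f))
g(-215, 146) - K(-17, -210) = (-1*(-215) - 3*146)/(146 - 215) - 1*(-22/5) = (215 - 438)/(-69) + 22/5 = -1/69*(-223) + 22/5 = 223/69 + 22/5 = 2633/345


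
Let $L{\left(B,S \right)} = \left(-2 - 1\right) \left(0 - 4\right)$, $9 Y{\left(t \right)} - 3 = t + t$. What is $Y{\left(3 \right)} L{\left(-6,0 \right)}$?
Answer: $12$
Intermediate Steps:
$Y{\left(t \right)} = \frac{1}{3} + \frac{2 t}{9}$ ($Y{\left(t \right)} = \frac{1}{3} + \frac{t + t}{9} = \frac{1}{3} + \frac{2 t}{9}$)
$L{\left(B,S \right)} = 12$ ($L{\left(B,S \right)} = \left(-3\right) \left(-4\right) = 12$)
$Y{\left(3 \right)} L{\left(-6,0 \right)} = \left(\frac{1}{3} + \frac{2}{9} \cdot 3\right) 12 = \left(\frac{1}{3} + \frac{2}{3}\right) 12 = 1 \cdot 12 = 12$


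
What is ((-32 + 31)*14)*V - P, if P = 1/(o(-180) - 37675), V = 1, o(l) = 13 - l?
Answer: -524747/37482 ≈ -14.000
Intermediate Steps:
P = -1/37482 (P = 1/((13 - 1*(-180)) - 37675) = 1/((13 + 180) - 37675) = 1/(193 - 37675) = 1/(-37482) = -1/37482 ≈ -2.6679e-5)
((-32 + 31)*14)*V - P = ((-32 + 31)*14)*1 - 1*(-1/37482) = -1*14*1 + 1/37482 = -14*1 + 1/37482 = -14 + 1/37482 = -524747/37482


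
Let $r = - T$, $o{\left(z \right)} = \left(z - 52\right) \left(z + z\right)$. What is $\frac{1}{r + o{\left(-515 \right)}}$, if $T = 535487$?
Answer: $\frac{1}{48523} \approx 2.0609 \cdot 10^{-5}$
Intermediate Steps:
$o{\left(z \right)} = 2 z \left(-52 + z\right)$ ($o{\left(z \right)} = \left(-52 + z\right) 2 z = 2 z \left(-52 + z\right)$)
$r = -535487$ ($r = \left(-1\right) 535487 = -535487$)
$\frac{1}{r + o{\left(-515 \right)}} = \frac{1}{-535487 + 2 \left(-515\right) \left(-52 - 515\right)} = \frac{1}{-535487 + 2 \left(-515\right) \left(-567\right)} = \frac{1}{-535487 + 584010} = \frac{1}{48523}$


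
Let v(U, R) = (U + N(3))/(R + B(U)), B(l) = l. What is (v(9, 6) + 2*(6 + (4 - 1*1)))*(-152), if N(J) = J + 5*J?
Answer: -15048/5 ≈ -3009.6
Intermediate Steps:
N(J) = 6*J
v(U, R) = (18 + U)/(R + U) (v(U, R) = (U + 6*3)/(R + U) = (U + 18)/(R + U) = (18 + U)/(R + U))
(v(9, 6) + 2*(6 + (4 - 1*1)))*(-152) = ((18 + 9)/(6 + 9) + 2*(6 + (4 - 1*1)))*(-152) = (27/15 + 2*(6 + (4 - 1)))*(-152) = ((1/15)*27 + 2*(6 + 3))*(-152) = (9/5 + 2*9)*(-152) = (9/5 + 18)*(-152) = (99/5)*(-152) = -15048/5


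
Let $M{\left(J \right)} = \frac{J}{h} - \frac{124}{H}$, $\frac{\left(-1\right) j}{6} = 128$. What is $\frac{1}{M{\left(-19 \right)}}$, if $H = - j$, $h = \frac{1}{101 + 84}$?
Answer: $- \frac{192}{674911} \approx -0.00028448$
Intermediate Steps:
$j = -768$ ($j = \left(-6\right) 128 = -768$)
$h = \frac{1}{185} \approx 0.0054054$
$H = 768$ ($H = \left(-1\right) \left(-768\right) = 768$)
$M{\left(J \right)} = - \frac{31}{192} + 185 J$ ($M{\left(J \right)} = J \frac{1}{\frac{1}{185}} - \frac{124}{768} = J 185 - \frac{31}{192} = 185 J - \frac{31}{192} = - \frac{31}{192} + 185 J$)
$\frac{1}{M{\left(-19 \right)}} = \frac{1}{- \frac{31}{192} + 185 \left(-19\right)} = \frac{1}{- \frac{31}{192} - 3515} = \frac{1}{- \frac{674911}{192}} = - \frac{192}{674911}$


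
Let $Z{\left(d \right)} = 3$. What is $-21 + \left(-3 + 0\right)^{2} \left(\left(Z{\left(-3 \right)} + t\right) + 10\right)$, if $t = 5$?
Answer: $141$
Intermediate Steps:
$-21 + \left(-3 + 0\right)^{2} \left(\left(Z{\left(-3 \right)} + t\right) + 10\right) = -21 + \left(-3 + 0\right)^{2} \left(\left(3 + 5\right) + 10\right) = -21 + \left(-3\right)^{2} \left(8 + 10\right) = -21 + 9 \cdot 18 = -21 + 162 = 141$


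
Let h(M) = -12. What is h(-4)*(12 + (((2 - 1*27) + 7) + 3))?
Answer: 36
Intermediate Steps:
h(-4)*(12 + (((2 - 1*27) + 7) + 3)) = -12*(12 + (((2 - 1*27) + 7) + 3)) = -12*(12 + (((2 - 27) + 7) + 3)) = -12*(12 + ((-25 + 7) + 3)) = -12*(12 + (-18 + 3)) = -12*(12 - 15) = -12*(-3) = 36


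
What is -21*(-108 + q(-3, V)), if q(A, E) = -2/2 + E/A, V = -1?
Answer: 2282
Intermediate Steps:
q(A, E) = -1 + E/A (q(A, E) = -2*½ + E/A = -1 + E/A)
-21*(-108 + q(-3, V)) = -21*(-108 + (-1 - 1*(-3))/(-3)) = -21*(-108 - (-1 + 3)/3) = -21*(-108 - ⅓*2) = -21*(-108 - ⅔) = -21*(-326/3) = 2282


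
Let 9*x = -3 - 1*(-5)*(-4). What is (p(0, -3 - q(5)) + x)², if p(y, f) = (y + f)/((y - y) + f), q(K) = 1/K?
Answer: 196/81 ≈ 2.4198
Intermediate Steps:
x = -23/9 (x = (-3 - 1*(-5)*(-4))/9 = (-3 + 5*(-4))/9 = (-3 - 20)/9 = (⅑)*(-23) = -23/9 ≈ -2.5556)
p(y, f) = (f + y)/f (p(y, f) = (f + y)/(0 + f) = (f + y)/f)
(p(0, -3 - q(5)) + x)² = (((-3 - 1/5) + 0)/(-3 - 1/5) - 23/9)² = (((-3 - 1*⅕) + 0)/(-3 - 1*⅕) - 23/9)² = (((-3 - ⅕) + 0)/(-3 - ⅕) - 23/9)² = ((-16/5 + 0)/(-16/5) - 23/9)² = (-5/16*(-16/5) - 23/9)² = (1 - 23/9)² = (-14/9)² = 196/81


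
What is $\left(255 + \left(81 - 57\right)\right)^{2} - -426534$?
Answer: $504375$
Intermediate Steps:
$\left(255 + \left(81 - 57\right)\right)^{2} - -426534 = \left(255 + \left(81 - 57\right)\right)^{2} + 426534 = \left(255 + 24\right)^{2} + 426534 = 279^{2} + 426534 = 77841 + 426534 = 504375$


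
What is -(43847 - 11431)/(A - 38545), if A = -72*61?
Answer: 32416/42937 ≈ 0.75497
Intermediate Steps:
A = -4392
-(43847 - 11431)/(A - 38545) = -(43847 - 11431)/(-4392 - 38545) = -32416/(-42937) = -32416*(-1)/42937 = -1*(-32416/42937) = 32416/42937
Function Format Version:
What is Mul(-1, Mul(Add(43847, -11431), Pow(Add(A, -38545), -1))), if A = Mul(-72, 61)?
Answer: Rational(32416, 42937) ≈ 0.75497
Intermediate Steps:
A = -4392
Mul(-1, Mul(Add(43847, -11431), Pow(Add(A, -38545), -1))) = Mul(-1, Mul(Add(43847, -11431), Pow(Add(-4392, -38545), -1))) = Mul(-1, Mul(32416, Pow(-42937, -1))) = Mul(-1, Mul(32416, Rational(-1, 42937))) = Mul(-1, Rational(-32416, 42937)) = Rational(32416, 42937)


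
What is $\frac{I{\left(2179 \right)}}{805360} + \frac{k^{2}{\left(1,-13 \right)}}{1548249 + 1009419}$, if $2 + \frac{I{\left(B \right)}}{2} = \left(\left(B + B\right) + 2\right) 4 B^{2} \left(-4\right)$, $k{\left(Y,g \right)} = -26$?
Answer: $- \frac{105894917214156317}{128740218780} \approx -8.2255 \cdot 10^{5}$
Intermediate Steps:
$I{\left(B \right)} = -4 - 8 B^{2} \left(8 + 8 B\right)$ ($I{\left(B \right)} = -4 + 2 \left(\left(B + B\right) + 2\right) 4 B^{2} \left(-4\right) = -4 + 2 \left(2 B + 2\right) 4 B^{2} \left(-4\right) = -4 + 2 \left(2 + 2 B\right) 4 B^{2} \left(-4\right) = -4 + 2 \left(8 + 8 B\right) B^{2} \left(-4\right) = -4 + 2 B^{2} \left(8 + 8 B\right) \left(-4\right) = -4 + 2 \left(- 4 B^{2} \left(8 + 8 B\right)\right) = -4 - 8 B^{2} \left(8 + 8 B\right)$)
$\frac{I{\left(2179 \right)}}{805360} + \frac{k^{2}{\left(1,-13 \right)}}{1548249 + 1009419} = \frac{-4 - 64 \cdot 2179^{2} - 64 \cdot 2179^{3}}{805360} + \frac{\left(-26\right)^{2}}{1548249 + 1009419} = \left(-4 - 303874624 - 662142805696\right) \frac{1}{805360} + \frac{676}{2557668} = \left(-4 - 303874624 - 662142805696\right) \frac{1}{805360} + 676 \cdot \frac{1}{2557668} = \left(-662446680324\right) \frac{1}{805360} + \frac{169}{639417} = - \frac{165611670081}{201340} + \frac{169}{639417} = - \frac{105894917214156317}{128740218780}$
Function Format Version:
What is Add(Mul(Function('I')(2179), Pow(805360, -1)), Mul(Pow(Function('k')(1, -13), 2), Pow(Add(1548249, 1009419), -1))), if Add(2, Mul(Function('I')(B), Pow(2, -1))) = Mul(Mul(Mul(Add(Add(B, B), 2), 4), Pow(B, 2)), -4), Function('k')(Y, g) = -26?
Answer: Rational(-105894917214156317, 128740218780) ≈ -8.2255e+5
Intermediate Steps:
Function('I')(B) = Add(-4, Mul(-8, Pow(B, 2), Add(8, Mul(8, B)))) (Function('I')(B) = Add(-4, Mul(2, Mul(Mul(Mul(Add(Add(B, B), 2), 4), Pow(B, 2)), -4))) = Add(-4, Mul(2, Mul(Mul(Mul(Add(Mul(2, B), 2), 4), Pow(B, 2)), -4))) = Add(-4, Mul(2, Mul(Mul(Mul(Add(2, Mul(2, B)), 4), Pow(B, 2)), -4))) = Add(-4, Mul(2, Mul(Mul(Add(8, Mul(8, B)), Pow(B, 2)), -4))) = Add(-4, Mul(2, Mul(Mul(Pow(B, 2), Add(8, Mul(8, B))), -4))) = Add(-4, Mul(2, Mul(-4, Pow(B, 2), Add(8, Mul(8, B))))) = Add(-4, Mul(-8, Pow(B, 2), Add(8, Mul(8, B)))))
Add(Mul(Function('I')(2179), Pow(805360, -1)), Mul(Pow(Function('k')(1, -13), 2), Pow(Add(1548249, 1009419), -1))) = Add(Mul(Add(-4, Mul(-64, Pow(2179, 2)), Mul(-64, Pow(2179, 3))), Pow(805360, -1)), Mul(Pow(-26, 2), Pow(Add(1548249, 1009419), -1))) = Add(Mul(Add(-4, Mul(-64, 4748041), Mul(-64, 10345981339)), Rational(1, 805360)), Mul(676, Pow(2557668, -1))) = Add(Mul(Add(-4, -303874624, -662142805696), Rational(1, 805360)), Mul(676, Rational(1, 2557668))) = Add(Mul(-662446680324, Rational(1, 805360)), Rational(169, 639417)) = Add(Rational(-165611670081, 201340), Rational(169, 639417)) = Rational(-105894917214156317, 128740218780)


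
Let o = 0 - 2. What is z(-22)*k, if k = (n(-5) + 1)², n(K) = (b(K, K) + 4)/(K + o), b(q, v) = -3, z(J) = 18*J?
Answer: -14256/49 ≈ -290.94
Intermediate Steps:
o = -2
n(K) = 1/(-2 + K) (n(K) = (-3 + 4)/(K - 2) = 1/(-2 + K))
k = 36/49 (k = (1/(-2 - 5) + 1)² = (1/(-7) + 1)² = (-⅐ + 1)² = (6/7)² = 36/49 ≈ 0.73469)
z(-22)*k = (18*(-22))*(36/49) = -396*36/49 = -14256/49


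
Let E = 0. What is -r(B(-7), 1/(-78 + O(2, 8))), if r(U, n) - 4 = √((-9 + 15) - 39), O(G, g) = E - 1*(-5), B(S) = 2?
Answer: -4 - I*√33 ≈ -4.0 - 5.7446*I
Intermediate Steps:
O(G, g) = 5 (O(G, g) = 0 - 1*(-5) = 0 + 5 = 5)
r(U, n) = 4 + I*√33 (r(U, n) = 4 + √((-9 + 15) - 39) = 4 + √(6 - 39) = 4 + √(-33) = 4 + I*√33)
-r(B(-7), 1/(-78 + O(2, 8))) = -(4 + I*√33) = -4 - I*√33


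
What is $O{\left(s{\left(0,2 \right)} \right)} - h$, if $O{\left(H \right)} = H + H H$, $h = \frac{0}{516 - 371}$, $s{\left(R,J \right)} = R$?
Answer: $0$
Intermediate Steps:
$h = 0$ ($h = \frac{0}{145} = 0 \cdot \frac{1}{145} = 0$)
$O{\left(H \right)} = H + H^{2}$
$O{\left(s{\left(0,2 \right)} \right)} - h = 0 \left(1 + 0\right) - 0 = 0 \cdot 1 + 0 = 0 + 0 = 0$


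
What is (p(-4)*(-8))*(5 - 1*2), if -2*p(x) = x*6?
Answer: -288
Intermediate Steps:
p(x) = -3*x (p(x) = -x*6/2 = -3*x)
(p(-4)*(-8))*(5 - 1*2) = (-3*(-4)*(-8))*(5 - 1*2) = (12*(-8))*(5 - 2) = -96*3 = -288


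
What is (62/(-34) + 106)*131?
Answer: 232001/17 ≈ 13647.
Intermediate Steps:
(62/(-34) + 106)*131 = (62*(-1/34) + 106)*131 = (-31/17 + 106)*131 = (1771/17)*131 = 232001/17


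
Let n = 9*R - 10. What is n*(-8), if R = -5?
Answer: 440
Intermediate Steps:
n = -55 (n = 9*(-5) - 10 = -45 - 10 = -55)
n*(-8) = -55*(-8) = 440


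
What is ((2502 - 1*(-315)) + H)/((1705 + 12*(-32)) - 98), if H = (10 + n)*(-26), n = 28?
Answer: 1829/1223 ≈ 1.4955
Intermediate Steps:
H = -988 (H = (10 + 28)*(-26) = 38*(-26) = -988)
((2502 - 1*(-315)) + H)/((1705 + 12*(-32)) - 98) = ((2502 - 1*(-315)) - 988)/((1705 + 12*(-32)) - 98) = ((2502 + 315) - 988)/((1705 - 384) - 98) = (2817 - 988)/(1321 - 98) = 1829/1223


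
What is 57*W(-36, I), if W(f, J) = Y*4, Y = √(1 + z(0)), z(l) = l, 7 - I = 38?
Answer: 228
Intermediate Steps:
I = -31 (I = 7 - 1*38 = 7 - 38 = -31)
Y = 1 (Y = √(1 + 0) = √1 = 1)
W(f, J) = 4 (W(f, J) = 1*4 = 4)
57*W(-36, I) = 57*4 = 228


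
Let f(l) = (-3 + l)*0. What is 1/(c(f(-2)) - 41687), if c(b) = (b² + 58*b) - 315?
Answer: -1/42002 ≈ -2.3808e-5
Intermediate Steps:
f(l) = 0
c(b) = -315 + b² + 58*b
1/(c(f(-2)) - 41687) = 1/((-315 + 0² + 58*0) - 41687) = 1/((-315 + 0 + 0) - 41687) = 1/(-315 - 41687) = 1/(-42002) = -1/42002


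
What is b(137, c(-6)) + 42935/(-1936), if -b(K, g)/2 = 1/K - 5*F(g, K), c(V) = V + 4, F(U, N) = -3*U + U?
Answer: 4723313/265232 ≈ 17.808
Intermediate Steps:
F(U, N) = -2*U
c(V) = 4 + V
b(K, g) = -20*g - 2/K (b(K, g) = -2*(1/K - (-10)*g) = -2*(1/K + 10*g) = -20*g - 2/K)
b(137, c(-6)) + 42935/(-1936) = (-20*(4 - 6) - 2/137) + 42935/(-1936) = (-20*(-2) - 2*1/137) + 42935*(-1/1936) = (40 - 2/137) - 42935/1936 = 5478/137 - 42935/1936 = 4723313/265232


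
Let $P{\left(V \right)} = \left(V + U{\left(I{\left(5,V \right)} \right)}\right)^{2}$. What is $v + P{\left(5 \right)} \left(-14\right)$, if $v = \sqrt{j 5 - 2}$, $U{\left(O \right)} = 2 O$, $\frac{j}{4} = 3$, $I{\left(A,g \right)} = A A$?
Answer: $-42350 + \sqrt{58} \approx -42342.0$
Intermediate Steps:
$I{\left(A,g \right)} = A^{2}$
$j = 12$ ($j = 4 \cdot 3 = 12$)
$P{\left(V \right)} = \left(50 + V\right)^{2}$ ($P{\left(V \right)} = \left(V + 2 \cdot 5^{2}\right)^{2} = \left(V + 2 \cdot 25\right)^{2} = \left(V + 50\right)^{2} = \left(50 + V\right)^{2}$)
$v = \sqrt{58}$ ($v = \sqrt{12 \cdot 5 - 2} = \sqrt{60 - 2} = \sqrt{58} \approx 7.6158$)
$v + P{\left(5 \right)} \left(-14\right) = \sqrt{58} + \left(50 + 5\right)^{2} \left(-14\right) = \sqrt{58} + 55^{2} \left(-14\right) = \sqrt{58} + 3025 \left(-14\right) = \sqrt{58} - 42350 = -42350 + \sqrt{58}$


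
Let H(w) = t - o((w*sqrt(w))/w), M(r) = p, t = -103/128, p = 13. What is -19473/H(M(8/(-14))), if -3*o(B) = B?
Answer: -2310588288/117511 - 957136896*sqrt(13)/117511 ≈ -49030.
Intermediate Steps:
t = -103/128 (t = -103*1/128 = -103/128 ≈ -0.80469)
M(r) = 13
o(B) = -B/3
H(w) = -103/128 + sqrt(w)/3 (H(w) = -103/128 - (-1)*(w*sqrt(w))/w/3 = -103/128 - (-1)*w**(3/2)/w/3 = -103/128 - (-1)*sqrt(w)/3 = -103/128 + sqrt(w)/3)
-19473/H(M(8/(-14))) = -19473/(-103/128 + sqrt(13)/3)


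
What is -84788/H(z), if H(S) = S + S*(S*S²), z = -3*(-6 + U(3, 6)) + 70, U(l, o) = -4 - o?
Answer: -42394/96938947 ≈ -0.00043733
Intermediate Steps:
z = 118 (z = -3*(-6 + (-4 - 1*6)) + 70 = -3*(-6 + (-4 - 6)) + 70 = -3*(-6 - 10) + 70 = -3*(-16) + 70 = 48 + 70 = 118)
H(S) = S + S⁴ (H(S) = S + S*S³ = S + S⁴)
-84788/H(z) = -84788/(118 + 118⁴) = -84788/(118 + 193877776) = -84788/193877894 = -84788*1/193877894 = -42394/96938947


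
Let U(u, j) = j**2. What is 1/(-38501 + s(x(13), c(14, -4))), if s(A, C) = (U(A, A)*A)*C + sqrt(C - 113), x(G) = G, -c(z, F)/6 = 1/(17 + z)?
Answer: -37408103/1456156373148 - 341*I*sqrt(899)/1456156373148 ≈ -2.569e-5 - 7.0214e-9*I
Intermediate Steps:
c(z, F) = -6/(17 + z)
s(A, C) = sqrt(-113 + C) + C*A**3 (s(A, C) = (A**2*A)*C + sqrt(C - 113) = A**3*C + sqrt(-113 + C) = C*A**3 + sqrt(-113 + C) = sqrt(-113 + C) + C*A**3)
1/(-38501 + s(x(13), c(14, -4))) = 1/(-38501 + (sqrt(-113 - 6/(17 + 14)) - 6/(17 + 14)*13**3)) = 1/(-38501 + (sqrt(-113 - 6/31) - 6/31*2197)) = 1/(-38501 + (sqrt(-3509/31) - 13182/31)) = 1/(-38501 + (11*I*sqrt(899)/31 - 13182/31)) = 1/(-38501 + (-13182/31 + 11*I*sqrt(899)/31)) = 1/(-1206713/31 + 11*I*sqrt(899)/31)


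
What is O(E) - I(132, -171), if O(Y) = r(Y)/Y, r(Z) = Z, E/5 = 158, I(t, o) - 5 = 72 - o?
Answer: -247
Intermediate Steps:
I(t, o) = 77 - o (I(t, o) = 5 + (72 - o) = 77 - o)
E = 790 (E = 5*158 = 790)
O(Y) = 1 (O(Y) = Y/Y = 1)
O(E) - I(132, -171) = 1 - (77 - 1*(-171)) = 1 - (77 + 171) = 1 - 1*248 = 1 - 248 = -247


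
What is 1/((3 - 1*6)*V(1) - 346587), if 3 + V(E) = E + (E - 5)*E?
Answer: -1/346569 ≈ -2.8854e-6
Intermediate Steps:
V(E) = -3 + E + E*(-5 + E) (V(E) = -3 + (E + (E - 5)*E) = -3 + (E + (-5 + E)*E) = -3 + (E + E*(-5 + E)) = -3 + E + E*(-5 + E))
1/((3 - 1*6)*V(1) - 346587) = 1/((3 - 1*6)*(-3 + 1² - 4*1) - 346587) = 1/((3 - 6)*(-3 + 1 - 4) - 346587) = 1/(-3*(-6) - 346587) = 1/(18 - 346587) = 1/(-346569) = -1/346569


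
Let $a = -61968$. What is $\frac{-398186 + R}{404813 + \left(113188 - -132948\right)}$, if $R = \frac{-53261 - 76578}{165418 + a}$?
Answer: $- \frac{41192471539}{67340674050} \approx -0.6117$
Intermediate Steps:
$R = - \frac{129839}{103450}$ ($R = \frac{-53261 - 76578}{165418 - 61968} = - \frac{129839}{103450} \approx -1.2551$)
$\frac{-398186 + R}{404813 + \left(113188 - -132948\right)} = \frac{-398186 - \frac{129839}{103450}}{404813 + \left(113188 - -132948\right)} = - \frac{41192471539}{103450 \left(404813 + \left(113188 + 132948\right)\right)} = - \frac{41192471539}{103450 \left(404813 + 246136\right)} = - \frac{41192471539}{103450 \cdot 650949} = \left(- \frac{41192471539}{103450}\right) \frac{1}{650949} = - \frac{41192471539}{67340674050}$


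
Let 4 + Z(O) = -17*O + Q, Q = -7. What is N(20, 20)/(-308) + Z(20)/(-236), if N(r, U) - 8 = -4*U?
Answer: 31275/18172 ≈ 1.7211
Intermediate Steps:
N(r, U) = 8 - 4*U
Z(O) = -11 - 17*O (Z(O) = -4 + (-17*O - 7) = -4 + (-7 - 17*O) = -11 - 17*O)
N(20, 20)/(-308) + Z(20)/(-236) = (8 - 4*20)/(-308) + (-11 - 17*20)/(-236) = (8 - 80)*(-1/308) + (-11 - 340)*(-1/236) = -72*(-1/308) - 351*(-1/236) = 18/77 + 351/236 = 31275/18172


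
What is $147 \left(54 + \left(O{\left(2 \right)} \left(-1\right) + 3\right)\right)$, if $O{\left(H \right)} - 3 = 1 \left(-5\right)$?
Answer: $8673$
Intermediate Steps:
$O{\left(H \right)} = -2$ ($O{\left(H \right)} = 3 + 1 \left(-5\right) = 3 - 5 = -2$)
$147 \left(54 + \left(O{\left(2 \right)} \left(-1\right) + 3\right)\right) = 147 \left(54 + \left(\left(-2\right) \left(-1\right) + 3\right)\right) = 147 \left(54 + \left(2 + 3\right)\right) = 147 \left(54 + 5\right) = 147 \cdot 59 = 8673$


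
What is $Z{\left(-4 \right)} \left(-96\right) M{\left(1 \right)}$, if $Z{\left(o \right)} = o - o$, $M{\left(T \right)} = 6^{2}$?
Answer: $0$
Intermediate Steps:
$M{\left(T \right)} = 36$
$Z{\left(o \right)} = 0$
$Z{\left(-4 \right)} \left(-96\right) M{\left(1 \right)} = 0 \left(-96\right) 36 = 0 \cdot 36 = 0$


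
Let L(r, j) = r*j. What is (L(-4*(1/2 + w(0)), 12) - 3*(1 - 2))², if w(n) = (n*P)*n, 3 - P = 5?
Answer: 441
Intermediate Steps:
P = -2 (P = 3 - 1*5 = 3 - 5 = -2)
w(n) = -2*n² (w(n) = (n*(-2))*n = (-2*n)*n = -2*n²)
L(r, j) = j*r
(L(-4*(1/2 + w(0)), 12) - 3*(1 - 2))² = (12*(-4*(1/2 - 2*0²)) - 3*(1 - 2))² = (12*(-4*(½ - 2*0)) - 3*(-1))² = (12*(-4*(½ + 0)) + 3)² = (12*(-4*½) + 3)² = (12*(-2) + 3)² = (-24 + 3)² = (-21)² = 441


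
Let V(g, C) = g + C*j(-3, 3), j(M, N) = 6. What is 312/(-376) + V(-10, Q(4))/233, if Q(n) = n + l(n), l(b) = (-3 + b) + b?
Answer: -7019/10951 ≈ -0.64095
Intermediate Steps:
l(b) = -3 + 2*b
Q(n) = -3 + 3*n (Q(n) = n + (-3 + 2*n) = -3 + 3*n)
V(g, C) = g + 6*C (V(g, C) = g + C*6 = g + 6*C)
312/(-376) + V(-10, Q(4))/233 = 312/(-376) + (-10 + 6*(-3 + 3*4))/233 = 312*(-1/376) + (-10 + 6*(-3 + 12))*(1/233) = -39/47 + (-10 + 6*9)*(1/233) = -39/47 + (-10 + 54)*(1/233) = -39/47 + 44*(1/233) = -39/47 + 44/233 = -7019/10951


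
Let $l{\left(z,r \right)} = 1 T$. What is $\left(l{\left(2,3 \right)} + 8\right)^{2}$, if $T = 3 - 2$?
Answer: $81$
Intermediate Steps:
$T = 1$ ($T = 3 - 2 = 1$)
$l{\left(z,r \right)} = 1$ ($l{\left(z,r \right)} = 1 \cdot 1 = 1$)
$\left(l{\left(2,3 \right)} + 8\right)^{2} = \left(1 + 8\right)^{2} = 9^{2} = 81$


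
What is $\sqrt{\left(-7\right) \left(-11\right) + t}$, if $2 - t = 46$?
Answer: $\sqrt{33} \approx 5.7446$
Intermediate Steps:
$t = -44$ ($t = 2 - 46 = -44$)
$\sqrt{\left(-7\right) \left(-11\right) + t} = \sqrt{\left(-7\right) \left(-11\right) - 44} = \sqrt{77 - 44} = \sqrt{33}$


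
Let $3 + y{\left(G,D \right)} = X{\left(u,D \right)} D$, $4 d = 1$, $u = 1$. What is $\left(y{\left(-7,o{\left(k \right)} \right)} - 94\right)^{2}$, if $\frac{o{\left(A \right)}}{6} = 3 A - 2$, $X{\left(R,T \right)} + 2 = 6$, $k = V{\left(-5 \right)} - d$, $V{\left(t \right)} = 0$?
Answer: $26569$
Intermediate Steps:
$d = \frac{1}{4}$ ($d = \frac{1}{4} \cdot 1 = \frac{1}{4} \approx 0.25$)
$k = - \frac{1}{4}$ ($k = 0 - \frac{1}{4} = - \frac{1}{4} \approx -0.25$)
$X{\left(R,T \right)} = 4$ ($X{\left(R,T \right)} = -2 + 6 = 4$)
$o{\left(A \right)} = -12 + 18 A$ ($o{\left(A \right)} = 6 \left(3 A - 2\right) = 6 \left(-2 + 3 A\right) = -12 + 18 A$)
$y{\left(G,D \right)} = -3 + 4 D$
$\left(y{\left(-7,o{\left(k \right)} \right)} - 94\right)^{2} = \left(\left(-3 + 4 \left(-12 + 18 \left(- \frac{1}{4}\right)\right)\right) - 94\right)^{2} = \left(\left(-3 + 4 \left(-12 - \frac{9}{2}\right)\right) - 94\right)^{2} = \left(\left(-3 + 4 \left(- \frac{33}{2}\right)\right) - 94\right)^{2} = \left(\left(-3 - 66\right) - 94\right)^{2} = \left(-69 - 94\right)^{2} = \left(-163\right)^{2} = 26569$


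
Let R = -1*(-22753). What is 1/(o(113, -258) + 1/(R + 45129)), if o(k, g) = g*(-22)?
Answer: 67882/385298233 ≈ 0.00017618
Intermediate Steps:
o(k, g) = -22*g
R = 22753
1/(o(113, -258) + 1/(R + 45129)) = 1/(-22*(-258) + 1/(22753 + 45129)) = 1/(5676 + 1/67882) = 1/(385298233/67882) = 67882/385298233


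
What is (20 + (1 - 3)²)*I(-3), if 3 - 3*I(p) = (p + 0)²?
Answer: -48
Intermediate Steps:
I(p) = 1 - p²/3 (I(p) = 1 - (p + 0)²/3 = 1 - p²/3)
(20 + (1 - 3)²)*I(-3) = (20 + (1 - 3)²)*(1 - ⅓*(-3)²) = (20 + (-2)²)*(1 - ⅓*9) = (20 + 4)*(1 - 3) = 24*(-2) = -48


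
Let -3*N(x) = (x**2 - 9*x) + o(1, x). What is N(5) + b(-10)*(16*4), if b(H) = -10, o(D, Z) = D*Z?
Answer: -635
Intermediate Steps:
N(x) = -x**2/3 + 8*x/3 (N(x) = -((x**2 - 9*x) + 1*x)/3 = -((x**2 - 9*x) + x)/3 = -(x**2 - 8*x)/3 = -x**2/3 + 8*x/3)
N(5) + b(-10)*(16*4) = (1/3)*5*(8 - 1*5) - 160*4 = (1/3)*5*(8 - 5) - 10*64 = (1/3)*5*3 - 640 = 5 - 640 = -635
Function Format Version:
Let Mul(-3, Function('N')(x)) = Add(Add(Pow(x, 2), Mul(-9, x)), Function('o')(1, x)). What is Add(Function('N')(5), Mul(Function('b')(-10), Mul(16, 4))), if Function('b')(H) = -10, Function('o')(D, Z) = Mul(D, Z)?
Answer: -635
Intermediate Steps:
Function('N')(x) = Add(Mul(Rational(-1, 3), Pow(x, 2)), Mul(Rational(8, 3), x)) (Function('N')(x) = Mul(Rational(-1, 3), Add(Add(Pow(x, 2), Mul(-9, x)), Mul(1, x))) = Mul(Rational(-1, 3), Add(Add(Pow(x, 2), Mul(-9, x)), x)) = Mul(Rational(-1, 3), Add(Pow(x, 2), Mul(-8, x))) = Add(Mul(Rational(-1, 3), Pow(x, 2)), Mul(Rational(8, 3), x)))
Add(Function('N')(5), Mul(Function('b')(-10), Mul(16, 4))) = Add(Mul(Rational(1, 3), 5, Add(8, Mul(-1, 5))), Mul(-10, Mul(16, 4))) = Add(Mul(Rational(1, 3), 5, Add(8, -5)), Mul(-10, 64)) = Add(Mul(Rational(1, 3), 5, 3), -640) = Add(5, -640) = -635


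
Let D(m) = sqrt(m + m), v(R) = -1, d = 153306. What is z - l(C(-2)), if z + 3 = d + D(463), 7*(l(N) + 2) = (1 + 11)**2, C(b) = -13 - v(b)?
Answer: 1072991/7 + sqrt(926) ≈ 1.5331e+5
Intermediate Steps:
D(m) = sqrt(2)*sqrt(m) (D(m) = sqrt(2*m) = sqrt(2)*sqrt(m))
C(b) = -12 (C(b) = -13 - 1*(-1) = -13 + 1 = -12)
l(N) = 130/7 (l(N) = -2 + (1 + 11)**2/7 = -2 + (1/7)*12**2 = -2 + (1/7)*144 = -2 + 144/7 = 130/7)
z = 153303 + sqrt(926) (z = -3 + (153306 + sqrt(2)*sqrt(463)) = -3 + (153306 + sqrt(926)) = 153303 + sqrt(926) ≈ 1.5333e+5)
z - l(C(-2)) = (153303 + sqrt(926)) - 1*130/7 = (153303 + sqrt(926)) - 130/7 = 1072991/7 + sqrt(926)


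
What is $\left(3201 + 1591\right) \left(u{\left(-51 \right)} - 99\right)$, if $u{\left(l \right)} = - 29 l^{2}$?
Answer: $-361930176$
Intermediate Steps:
$\left(3201 + 1591\right) \left(u{\left(-51 \right)} - 99\right) = \left(3201 + 1591\right) \left(- 29 \left(-51\right)^{2} - 99\right) = 4792 \left(\left(-29\right) 2601 - 99\right) = 4792 \left(-75429 - 99\right) = 4792 \left(-75528\right) = -361930176$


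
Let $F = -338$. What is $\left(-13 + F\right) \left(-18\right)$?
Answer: $6318$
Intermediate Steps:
$\left(-13 + F\right) \left(-18\right) = \left(-13 - 338\right) \left(-18\right) = \left(-351\right) \left(-18\right) = 6318$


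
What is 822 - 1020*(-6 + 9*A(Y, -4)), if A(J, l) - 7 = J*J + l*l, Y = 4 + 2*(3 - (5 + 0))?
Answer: -204198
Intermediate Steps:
Y = 0 (Y = 4 + 2*(3 - 1*5) = 4 + 2*(3 - 5) = 4 + 2*(-2) = 4 - 4 = 0)
A(J, l) = 7 + J² + l² (A(J, l) = 7 + (J*J + l*l) = 7 + (J² + l²) = 7 + J² + l²)
822 - 1020*(-6 + 9*A(Y, -4)) = 822 - 1020*(-6 + 9*(7 + 0² + (-4)²)) = 822 - 1020*(-6 + 9*(7 + 0 + 16)) = 822 - 1020*(-6 + 9*23) = 822 - 1020*(-6 + 207) = 822 - 1020*201 = 822 - 205020 = -204198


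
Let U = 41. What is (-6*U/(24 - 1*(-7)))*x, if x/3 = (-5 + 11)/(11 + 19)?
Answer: -738/155 ≈ -4.7613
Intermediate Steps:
x = 3/5 (x = 3*((-5 + 11)/(11 + 19)) = 3*(6/30) = 3*(6*(1/30)) = 3*(1/5) = 3/5 ≈ 0.60000)
(-6*U/(24 - 1*(-7)))*x = -246/(24 - 1*(-7))*(3/5) = -246/(24 + 7)*(3/5) = -246/31*(3/5) = -6*41/31*(3/5) = -246/31*3/5 = -738/155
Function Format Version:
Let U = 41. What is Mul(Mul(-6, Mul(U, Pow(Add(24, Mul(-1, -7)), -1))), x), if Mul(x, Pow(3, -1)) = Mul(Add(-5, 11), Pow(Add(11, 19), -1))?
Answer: Rational(-738, 155) ≈ -4.7613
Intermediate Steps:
x = Rational(3, 5) (x = Mul(3, Mul(Add(-5, 11), Pow(Add(11, 19), -1))) = Mul(3, Mul(6, Pow(30, -1))) = Mul(3, Mul(6, Rational(1, 30))) = Mul(3, Rational(1, 5)) = Rational(3, 5) ≈ 0.60000)
Mul(Mul(-6, Mul(U, Pow(Add(24, Mul(-1, -7)), -1))), x) = Mul(Mul(-6, Mul(41, Pow(Add(24, Mul(-1, -7)), -1))), Rational(3, 5)) = Mul(Mul(-6, Mul(41, Pow(Add(24, 7), -1))), Rational(3, 5)) = Mul(Mul(-6, Mul(41, Pow(31, -1))), Rational(3, 5)) = Mul(Mul(-6, Mul(41, Rational(1, 31))), Rational(3, 5)) = Mul(Mul(-6, Rational(41, 31)), Rational(3, 5)) = Mul(Rational(-246, 31), Rational(3, 5)) = Rational(-738, 155)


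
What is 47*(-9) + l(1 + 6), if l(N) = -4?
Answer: -427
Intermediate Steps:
47*(-9) + l(1 + 6) = 47*(-9) - 4 = -423 - 4 = -427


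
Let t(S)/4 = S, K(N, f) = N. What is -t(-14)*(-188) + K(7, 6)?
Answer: -10521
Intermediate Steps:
t(S) = 4*S
-t(-14)*(-188) + K(7, 6) = -4*(-14)*(-188) + 7 = -1*(-56)*(-188) + 7 = 56*(-188) + 7 = -10528 + 7 = -10521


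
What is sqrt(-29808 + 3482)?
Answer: I*sqrt(26326) ≈ 162.25*I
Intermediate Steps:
sqrt(-29808 + 3482) = sqrt(-26326) = I*sqrt(26326)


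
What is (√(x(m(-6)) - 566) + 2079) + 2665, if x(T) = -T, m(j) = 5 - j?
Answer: 4744 + I*√577 ≈ 4744.0 + 24.021*I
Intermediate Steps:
(√(x(m(-6)) - 566) + 2079) + 2665 = (√(-(5 - 1*(-6)) - 566) + 2079) + 2665 = (√(-(5 + 6) - 566) + 2079) + 2665 = (√(-1*11 - 566) + 2079) + 2665 = (√(-11 - 566) + 2079) + 2665 = (√(-577) + 2079) + 2665 = (I*√577 + 2079) + 2665 = (2079 + I*√577) + 2665 = 4744 + I*√577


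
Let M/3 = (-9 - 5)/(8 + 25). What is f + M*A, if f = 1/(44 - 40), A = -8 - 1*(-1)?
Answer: 403/44 ≈ 9.1591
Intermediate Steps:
A = -7 (A = -8 + 1 = -7)
f = 1/4 ≈ 0.25000
M = -14/11 (M = 3*((-9 - 5)/(8 + 25)) = 3*(-14/33) = -14/11 ≈ -1.2727)
f + M*A = 1/4 - 14/11*(-7) = 1/4 + 98/11 = 403/44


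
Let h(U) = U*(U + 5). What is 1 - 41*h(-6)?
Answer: -245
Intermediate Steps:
h(U) = U*(5 + U)
1 - 41*h(-6) = 1 - (-246)*(5 - 6) = 1 - (-246)*(-1) = 1 - 41*6 = 1 - 246 = -245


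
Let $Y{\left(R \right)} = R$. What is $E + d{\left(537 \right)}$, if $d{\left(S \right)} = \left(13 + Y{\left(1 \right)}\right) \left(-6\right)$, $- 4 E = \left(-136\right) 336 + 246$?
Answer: $\frac{22557}{2} \approx 11279.0$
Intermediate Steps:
$E = \frac{22725}{2}$ ($E = - \frac{\left(-136\right) 336 + 246}{4} = - \frac{-45696 + 246}{4} = \left(- \frac{1}{4}\right) \left(-45450\right) = \frac{22725}{2} \approx 11363.0$)
$d{\left(S \right)} = -84$ ($d{\left(S \right)} = \left(13 + 1\right) \left(-6\right) = 14 \left(-6\right) = -84$)
$E + d{\left(537 \right)} = \frac{22725}{2} - 84 = \frac{22557}{2}$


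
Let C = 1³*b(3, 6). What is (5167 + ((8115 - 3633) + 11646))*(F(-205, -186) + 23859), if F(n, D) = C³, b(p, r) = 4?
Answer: 509440285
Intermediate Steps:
C = 4 (C = 1³*4 = 1*4 = 4)
F(n, D) = 64 (F(n, D) = 4³ = 64)
(5167 + ((8115 - 3633) + 11646))*(F(-205, -186) + 23859) = (5167 + ((8115 - 3633) + 11646))*(64 + 23859) = (5167 + (4482 + 11646))*23923 = (5167 + 16128)*23923 = 21295*23923 = 509440285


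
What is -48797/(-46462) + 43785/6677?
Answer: 2360156239/310226774 ≈ 7.6078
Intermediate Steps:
-48797/(-46462) + 43785/6677 = -48797*(-1/46462) + 43785*(1/6677) = 48797/46462 + 43785/6677 = 2360156239/310226774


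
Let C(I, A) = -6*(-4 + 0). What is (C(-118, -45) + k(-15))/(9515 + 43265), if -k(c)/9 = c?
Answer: 159/52780 ≈ 0.0030125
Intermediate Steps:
C(I, A) = 24 (C(I, A) = -6*(-4) = 24)
k(c) = -9*c
(C(-118, -45) + k(-15))/(9515 + 43265) = (24 - 9*(-15))/(9515 + 43265) = (24 + 135)/52780 = 159*(1/52780) = 159/52780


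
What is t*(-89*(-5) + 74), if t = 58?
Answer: 30102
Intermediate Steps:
t*(-89*(-5) + 74) = 58*(-89*(-5) + 74) = 58*(445 + 74) = 58*519 = 30102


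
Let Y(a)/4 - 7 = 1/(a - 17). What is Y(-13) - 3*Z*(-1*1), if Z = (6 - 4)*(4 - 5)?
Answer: 328/15 ≈ 21.867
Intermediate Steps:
Z = -2 (Z = 2*(-1) = -2)
Y(a) = 28 + 4/(-17 + a) (Y(a) = 28 + 4/(a - 17) = 28 + 4/(-17 + a))
Y(-13) - 3*Z*(-1*1) = 4*(-118 + 7*(-13))/(-17 - 13) - 3*(-2)*(-1*1) = 4*(-118 - 91)/(-30) - (-6)*(-1) = 4*(-1/30)*(-209) - 1*6 = 418/15 - 6 = 328/15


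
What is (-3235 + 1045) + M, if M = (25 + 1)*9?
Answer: -1956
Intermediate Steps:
M = 234 (M = 26*9 = 234)
(-3235 + 1045) + M = (-3235 + 1045) + 234 = -2190 + 234 = -1956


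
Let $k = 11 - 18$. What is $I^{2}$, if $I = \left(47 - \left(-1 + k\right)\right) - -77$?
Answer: $17424$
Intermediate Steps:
$k = -7$ ($k = 11 - 18 = -7$)
$I = 132$ ($I = \left(47 + \left(\left(1 \cdot 2 - 1\right) - -7\right)\right) - -77 = \left(47 + \left(\left(2 - 1\right) + 7\right)\right) + 77 = \left(47 + \left(1 + 7\right)\right) + 77 = \left(47 + 8\right) + 77 = 55 + 77 = 132$)
$I^{2} = 132^{2} = 17424$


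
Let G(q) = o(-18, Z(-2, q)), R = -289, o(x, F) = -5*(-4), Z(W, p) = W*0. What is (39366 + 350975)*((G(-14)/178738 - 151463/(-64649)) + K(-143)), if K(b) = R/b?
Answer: 15465591209010200/9079111613 ≈ 1.7034e+6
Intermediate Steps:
Z(W, p) = 0
o(x, F) = 20
G(q) = 20
K(b) = -289/b
(39366 + 350975)*((G(-14)/178738 - 151463/(-64649)) + K(-143)) = (39366 + 350975)*((20/178738 - 151463/(-64649)) - 289/(-143)) = 390341*((20*(1/178738) - 151463*(-1/64649)) - 289*(-1/143)) = 390341*((10/89369 + 11651/4973) + 289/143) = 390341*(1041287949/444432037 + 289/143) = 390341*(277345035400/63553781291) = 15465591209010200/9079111613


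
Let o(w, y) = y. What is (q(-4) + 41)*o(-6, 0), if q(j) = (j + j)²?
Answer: 0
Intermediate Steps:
q(j) = 4*j² (q(j) = (2*j)² = 4*j²)
(q(-4) + 41)*o(-6, 0) = (4*(-4)² + 41)*0 = (4*16 + 41)*0 = (64 + 41)*0 = 105*0 = 0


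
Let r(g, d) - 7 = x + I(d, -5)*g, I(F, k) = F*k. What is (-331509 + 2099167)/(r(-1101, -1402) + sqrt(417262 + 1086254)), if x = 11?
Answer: -1136897525228/4963949917379 - 6186803*sqrt(7671)/14891849752137 ≈ -0.22907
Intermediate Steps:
r(g, d) = 18 - 5*d*g (r(g, d) = 7 + (11 + (d*(-5))*g) = 7 + (11 + (-5*d)*g) = 7 + (11 - 5*d*g) = 18 - 5*d*g)
(-331509 + 2099167)/(r(-1101, -1402) + sqrt(417262 + 1086254)) = (-331509 + 2099167)/((18 - 5*(-1402)*(-1101)) + sqrt(417262 + 1086254)) = 1767658/((18 - 7718010) + sqrt(1503516)) = 1767658/(-7717992 + 14*sqrt(7671))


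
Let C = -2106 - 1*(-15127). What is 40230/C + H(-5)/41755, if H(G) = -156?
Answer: 1677772374/543691855 ≈ 3.0859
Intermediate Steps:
C = 13021 (C = -2106 + 15127 = 13021)
40230/C + H(-5)/41755 = 40230/13021 - 156/41755 = 1677772374/543691855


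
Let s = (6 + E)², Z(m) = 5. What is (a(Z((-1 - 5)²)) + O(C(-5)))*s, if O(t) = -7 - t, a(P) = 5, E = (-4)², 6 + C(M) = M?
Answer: 4356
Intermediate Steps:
C(M) = -6 + M
E = 16
s = 484 (s = (6 + 16)² = 22² = 484)
(a(Z((-1 - 5)²)) + O(C(-5)))*s = (5 + (-7 - (-6 - 5)))*484 = (5 + (-7 - 1*(-11)))*484 = (5 + (-7 + 11))*484 = (5 + 4)*484 = 9*484 = 4356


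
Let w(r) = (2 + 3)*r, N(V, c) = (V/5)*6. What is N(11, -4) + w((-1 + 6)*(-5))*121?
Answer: -75559/5 ≈ -15112.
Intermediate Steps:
N(V, c) = 6*V/5 (N(V, c) = (V*(⅕))*6 = (V/5)*6 = 6*V/5)
w(r) = 5*r
N(11, -4) + w((-1 + 6)*(-5))*121 = (6/5)*11 + (5*((-1 + 6)*(-5)))*121 = 66/5 + (5*(5*(-5)))*121 = 66/5 + (5*(-25))*121 = 66/5 - 125*121 = 66/5 - 15125 = -75559/5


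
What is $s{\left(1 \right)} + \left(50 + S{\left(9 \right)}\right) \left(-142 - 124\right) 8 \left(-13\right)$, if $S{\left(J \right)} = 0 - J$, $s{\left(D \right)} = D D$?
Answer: $1134225$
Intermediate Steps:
$s{\left(D \right)} = D^{2}$
$S{\left(J \right)} = - J$
$s{\left(1 \right)} + \left(50 + S{\left(9 \right)}\right) \left(-142 - 124\right) 8 \left(-13\right) = 1^{2} + \left(50 - 9\right) \left(-142 - 124\right) 8 \left(-13\right) = 1 + \left(50 - 9\right) \left(-266\right) \left(-104\right) = 1 + 41 \left(-266\right) \left(-104\right) = 1 - -1134224 = 1 + 1134224 = 1134225$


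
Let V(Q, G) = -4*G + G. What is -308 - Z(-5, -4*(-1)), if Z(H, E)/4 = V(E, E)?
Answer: -260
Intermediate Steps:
V(Q, G) = -3*G
Z(H, E) = -12*E (Z(H, E) = 4*(-3*E) = -12*E)
-308 - Z(-5, -4*(-1)) = -308 - (-12)*(-4*(-1)) = -308 - (-12)*4 = -308 - 1*(-48) = -308 + 48 = -260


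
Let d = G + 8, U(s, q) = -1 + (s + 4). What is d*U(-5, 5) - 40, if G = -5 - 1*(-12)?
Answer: -70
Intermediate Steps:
G = 7 (G = -5 + 12 = 7)
U(s, q) = 3 + s (U(s, q) = -1 + (4 + s) = 3 + s)
d = 15 (d = 7 + 8 = 15)
d*U(-5, 5) - 40 = 15*(3 - 5) - 40 = 15*(-2) - 40 = -30 - 40 = -70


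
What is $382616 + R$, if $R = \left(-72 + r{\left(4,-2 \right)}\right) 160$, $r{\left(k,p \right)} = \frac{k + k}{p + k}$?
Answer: $371736$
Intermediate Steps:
$r{\left(k,p \right)} = \frac{2 k}{k + p}$
$R = -10880$ ($R = \left(-72 + 2 \cdot 4 \frac{1}{4 - 2}\right) 160 = \left(-72 + 2 \cdot 4 \cdot \frac{1}{2}\right) 160 = \left(-72 + 4\right) 160 = \left(-68\right) 160 = -10880$)
$382616 + R = 382616 - 10880 = 371736$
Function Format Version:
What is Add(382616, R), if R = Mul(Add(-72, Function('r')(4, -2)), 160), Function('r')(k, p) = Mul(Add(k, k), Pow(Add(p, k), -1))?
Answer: 371736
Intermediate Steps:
Function('r')(k, p) = Mul(2, k, Pow(Add(k, p), -1)) (Function('r')(k, p) = Mul(Mul(2, k), Pow(Add(k, p), -1)) = Mul(2, k, Pow(Add(k, p), -1)))
R = -10880 (R = Mul(Add(-72, Mul(2, 4, Pow(Add(4, -2), -1))), 160) = Mul(Add(-72, Mul(2, 4, Pow(2, -1))), 160) = Mul(Add(-72, Mul(2, 4, Rational(1, 2))), 160) = Mul(Add(-72, 4), 160) = Mul(-68, 160) = -10880)
Add(382616, R) = Add(382616, -10880) = 371736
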